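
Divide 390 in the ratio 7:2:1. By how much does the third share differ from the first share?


Total parts = 7 + 2 + 1 = 10
Value per part = 390 / 10 = 39
Shares: 7*39=273, 2*39=78, 1*39=39
Third share = 39, first share = 273
Difference = |39 - 273| = 234

234


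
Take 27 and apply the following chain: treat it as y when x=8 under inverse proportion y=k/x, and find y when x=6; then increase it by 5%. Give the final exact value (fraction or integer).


Start with 27.
Step 1: Inverse prop: k = (27)*8; new y = k/6 = 27*8/6 = 36
Step 2: Increase by 5%: 36 * 105/100 = 189/5
Final result = 189/5

189/5


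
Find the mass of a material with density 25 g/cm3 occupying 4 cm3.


Using mass = density * volume
Density = 25 g/cm3
Volume = 4 cm3
Mass = 25 * 4
= 100 g

100


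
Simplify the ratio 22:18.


Find GCD(22, 18)
GCD = 2
Divide both by 2: 22/2 = 11, 18/2 = 9
Simplified ratio = 11:9

11:9


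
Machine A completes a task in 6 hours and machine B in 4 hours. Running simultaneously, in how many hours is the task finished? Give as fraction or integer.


Rate of A = 1/6 job per hour
Rate of B = 1/4 job per hour
Combined rate = 1/6 + 1/4
Find common denominator: (4 + 6)/(6*4) = 10/24
Combined rate = 5/12 job per hour
Time together = 1 / (5/12) = 12/5 hours

12/5


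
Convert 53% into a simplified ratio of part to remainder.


Part = 53%, Remainder = 47%
Ratio = 53:47
GCD(53, 47) = 1
Simplify: 53:47 = 53:47

53:47


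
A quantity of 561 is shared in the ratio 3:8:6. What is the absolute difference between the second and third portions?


Total parts = 3 + 8 + 6 = 17
Value per part = 561 / 17 = 33
Shares: 3*33=99, 8*33=264, 6*33=198
Second share = 264, third share = 198
Difference = |264 - 198| = 66

66


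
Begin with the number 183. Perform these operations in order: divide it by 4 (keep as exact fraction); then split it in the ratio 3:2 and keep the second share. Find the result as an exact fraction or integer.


Start with 183.
Step 1: Divide by 4: 183 / 4 = 183/4
Step 2: Split 3:2, second share = 183/4 * 2/5 = 183/10
Final result = 183/10

183/10


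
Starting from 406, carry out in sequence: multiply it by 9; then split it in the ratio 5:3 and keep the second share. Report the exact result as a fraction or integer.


Start with 406.
Step 1: Multiply by 9: 406 * 9 = 3654
Step 2: Split 5:3, second share = 3654 * 3/8 = 5481/4
Final result = 5481/4

5481/4


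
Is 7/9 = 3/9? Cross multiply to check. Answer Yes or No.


Cross multiply to check 7/9 = 3/9
Left cross product: 7 * 9 = 63
Right cross product: 9 * 3 = 27
63 != 27
Not equal, so proportions differ => No

No


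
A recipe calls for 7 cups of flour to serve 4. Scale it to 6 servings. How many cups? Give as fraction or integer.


Original: 7 cups for 4 servings
Target servings = 6
Scaling factor = 6/4
New amount = 7 * 6/4
= 42/4
= 21/2 cups

21/2


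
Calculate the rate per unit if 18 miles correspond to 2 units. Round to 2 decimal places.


Total miles = 18
Number of units = 2
Unit rate = 18 / 2
= 9 miles per unit

9


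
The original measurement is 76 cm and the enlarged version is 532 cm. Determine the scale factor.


Original length = 76 cm
Scaled length = 532 cm
Scale factor = 532 / 76
= 7

7


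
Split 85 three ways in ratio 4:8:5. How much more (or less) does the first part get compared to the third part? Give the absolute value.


Total parts = 4 + 8 + 5 = 17
Value per part = 85 / 17 = 5
Shares: 4*5=20, 8*5=40, 5*5=25
First share = 20, third share = 25
Difference = |20 - 25| = 5

5


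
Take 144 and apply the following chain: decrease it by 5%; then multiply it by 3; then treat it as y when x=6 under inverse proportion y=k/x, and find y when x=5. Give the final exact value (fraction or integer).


Start with 144.
Step 1: Decrease by 5%: 144 * 95/100 = 684/5
Step 2: Multiply by 3: 684/5 * 3 = 2052/5
Step 3: Inverse prop: k = (2052/5)*6; new y = k/5 = 2052/5*6/5 = 12312/25
Final result = 12312/25

12312/25


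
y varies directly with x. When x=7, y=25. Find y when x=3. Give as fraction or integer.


Direct proportion: y = kx
Find k: k = 25/7 = 25/7
Compute y at x=3: y = 25/7 * 3
y = 75/7

75/7


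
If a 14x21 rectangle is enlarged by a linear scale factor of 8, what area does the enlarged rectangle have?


Original dimensions: 14 x 21
Enlargement factor = 8
New width = 14 * 8 = 112
New height = 21 * 8 = 168
New area = 112 * 168 = 18816

18816


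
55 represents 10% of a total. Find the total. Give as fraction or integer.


Given: 55 is 10% of the whole
Set up: 55 = 10/100 * whole
whole = 55 * 100 / 10
whole = 5500 / 10
whole = 550

550


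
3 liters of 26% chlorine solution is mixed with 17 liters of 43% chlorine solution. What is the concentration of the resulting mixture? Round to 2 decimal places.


Solute in mixture 1 = 26% of 3 L = 3*26/100 = 39/50 L
Solute in mixture 2 = 43% of 17 L = 17*43/100 = 731/100 L
Total solute = 39/50 + 731/100 = 809/100 L
Total volume = 3 + 17 = 20 L
Final concentration = 809/100/20 * 100 = 40.45%

40.45


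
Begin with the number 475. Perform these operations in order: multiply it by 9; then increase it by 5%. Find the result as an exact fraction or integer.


Start with 475.
Step 1: Multiply by 9: 475 * 9 = 4275
Step 2: Increase by 5%: 4275 * 105/100 = 17955/4
Final result = 17955/4

17955/4


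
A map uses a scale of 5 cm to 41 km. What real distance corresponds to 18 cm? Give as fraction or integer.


Map scale: 5 cm = 41 km
Measured distance on map = 18 cm
Set up proportion: 18 * 41 / 5
= 738 / 5
= 738/5 km

738/5


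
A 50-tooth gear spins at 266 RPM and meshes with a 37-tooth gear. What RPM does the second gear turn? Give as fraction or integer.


Gear ratio: teeth_A * RPM_A = teeth_B * RPM_B
50 * 266 = 37 * RPM_B
13300 = 37 * RPM_B
RPM_B = 13300 / 37
RPM_B = 13300/37

13300/37


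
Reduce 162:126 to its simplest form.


Find GCD(162, 126)
GCD = 18
Divide both by 18: 162/18 = 9, 126/18 = 7
Simplified ratio = 9:7

9:7


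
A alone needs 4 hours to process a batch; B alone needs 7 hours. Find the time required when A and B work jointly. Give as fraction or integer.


Rate of A = 1/4 job per hour
Rate of B = 1/7 job per hour
Combined rate = 1/4 + 1/7
Find common denominator: (7 + 4)/(4*7) = 11/28
Combined rate = 11/28 job per hour
Time together = 1 / (11/28) = 28/11 hours

28/11


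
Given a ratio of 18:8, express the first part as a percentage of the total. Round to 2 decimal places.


Total parts = 18 + 8 = 26
First part fraction = 18/26
Percentage = (18/26) * 100
= 0.692308 * 100
= 69.23%

69.23


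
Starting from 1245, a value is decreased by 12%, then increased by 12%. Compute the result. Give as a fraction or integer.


Start: 1245
Step 1: decrease by 12% => multiply by 88/100
  1245 * 88/100 = 5478/5
Step 2: increase by 12% => multiply by 112/100
  5478/5 * 112/100 = 153384/125
Final value = 153384/125

153384/125


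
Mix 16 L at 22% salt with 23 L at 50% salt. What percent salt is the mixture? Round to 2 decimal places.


Solute in mixture 1 = 22% of 16 L = 16*22/100 = 88/25 L
Solute in mixture 2 = 50% of 23 L = 23*50/100 = 23/2 L
Total solute = 88/25 + 23/2 = 751/50 L
Total volume = 16 + 23 = 39 L
Final concentration = 751/50/39 * 100 = 38.51%

38.51


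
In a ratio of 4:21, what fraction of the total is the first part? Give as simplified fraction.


Total parts = 4 + 21 = 25
First part fraction = 4/25
Simplify: 4/25 = 4/25

4/25


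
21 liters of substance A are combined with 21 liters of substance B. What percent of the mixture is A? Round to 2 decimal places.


Volume of A = 21 L
Volume of B = 21 L
Total volume = 21 + 21 = 42 L
Percentage of A = (21/42) * 100
= 50.00%

50.00


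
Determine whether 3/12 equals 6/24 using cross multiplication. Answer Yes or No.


Cross multiply to check 3/12 = 6/24
Left cross product: 3 * 24 = 72
Right cross product: 12 * 6 = 72
72 = 72
Equal, so proportions match => Yes

Yes


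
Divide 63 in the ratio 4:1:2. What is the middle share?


Ratio = 4:1:2
Total parts = 4 + 1 + 2 = 7
Value per part = 63 / 7 = 9
First share = 4 * 9 = 36
Middle share = 1 * 9 = 9
Third share = 2 * 9 = 18

9


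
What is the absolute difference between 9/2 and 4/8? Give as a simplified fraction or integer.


Simplify: 9/2 = 9/2 and 4/8 = 1/2
Find common denominator: LCD = 2
Convert: 9/2 and 1/2
Difference = |9 - 1|/2 = 8/2
Simplified = 4

4


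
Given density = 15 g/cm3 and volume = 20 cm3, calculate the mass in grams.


Using mass = density * volume
Density = 15 g/cm3
Volume = 20 cm3
Mass = 15 * 20
= 300 g

300


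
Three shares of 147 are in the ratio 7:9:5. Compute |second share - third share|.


Total parts = 7 + 9 + 5 = 21
Value per part = 147 / 21 = 7
Shares: 7*7=49, 9*7=63, 5*7=35
Second share = 63, third share = 35
Difference = |63 - 35| = 28

28


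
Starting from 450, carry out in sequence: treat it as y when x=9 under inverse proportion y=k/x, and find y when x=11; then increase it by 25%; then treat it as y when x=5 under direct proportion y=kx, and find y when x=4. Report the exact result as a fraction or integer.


Start with 450.
Step 1: Inverse prop: k = (450)*9; new y = k/11 = 450*9/11 = 4050/11
Step 2: Increase by 25%: 4050/11 * 125/100 = 10125/22
Step 3: Direct prop: k = (10125/22)/5; new y = k*4 = 10125/22*4/5 = 4050/11
Final result = 4050/11

4050/11


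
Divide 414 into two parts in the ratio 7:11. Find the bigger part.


Total parts = 7 + 11 = 18
Value per part = 414 / 18 = 23
First share = 7 * 23 = 161
Second share = 11 * 23 = 253
Larger share = 253

253


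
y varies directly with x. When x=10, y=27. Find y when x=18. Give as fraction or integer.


Direct proportion: y = kx
Find k: k = 27/10 = 27/10
Compute y at x=18: y = 27/10 * 18
y = 243/5

243/5


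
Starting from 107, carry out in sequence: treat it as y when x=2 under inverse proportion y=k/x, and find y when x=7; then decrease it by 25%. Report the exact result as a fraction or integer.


Start with 107.
Step 1: Inverse prop: k = (107)*2; new y = k/7 = 107*2/7 = 214/7
Step 2: Decrease by 25%: 214/7 * 75/100 = 321/14
Final result = 321/14

321/14


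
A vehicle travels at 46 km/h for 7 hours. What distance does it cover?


Using distance = speed * time
Speed = 46 km/h
Time = 7 hours
Distance = 46 * 7
= 322 km

322


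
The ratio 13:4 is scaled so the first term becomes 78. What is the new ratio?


Original ratio: 13:4
First term target: 78
Scale factor = 78 / 13 = 6
Multiply second term: 4 * 6 = 24
Equivalent ratio = 78:24

78:24


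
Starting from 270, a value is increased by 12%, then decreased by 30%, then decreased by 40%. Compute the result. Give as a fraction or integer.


Start: 270
Step 1: increase by 12% => multiply by 112/100
  270 * 112/100 = 1512/5
Step 2: decrease by 30% => multiply by 70/100
  1512/5 * 70/100 = 5292/25
Step 3: decrease by 40% => multiply by 60/100
  5292/25 * 60/100 = 15876/125
Final value = 15876/125

15876/125


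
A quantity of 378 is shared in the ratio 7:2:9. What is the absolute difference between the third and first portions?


Total parts = 7 + 2 + 9 = 18
Value per part = 378 / 18 = 21
Shares: 7*21=147, 2*21=42, 9*21=189
Third share = 189, first share = 147
Difference = |189 - 147| = 42

42


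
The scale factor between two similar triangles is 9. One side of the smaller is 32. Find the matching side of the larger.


Similar triangles have proportional sides
Scale factor = 9
Smaller side = 32
Corresponding larger side = 32 * 9
= 288

288


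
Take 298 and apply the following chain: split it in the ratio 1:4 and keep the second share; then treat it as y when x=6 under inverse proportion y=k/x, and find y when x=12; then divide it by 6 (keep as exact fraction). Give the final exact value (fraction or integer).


Start with 298.
Step 1: Split 1:4, second share = 298 * 4/5 = 1192/5
Step 2: Inverse prop: k = (1192/5)*6; new y = k/12 = 1192/5*6/12 = 596/5
Step 3: Divide by 6: 596/5 / 6 = 298/15
Final result = 298/15

298/15


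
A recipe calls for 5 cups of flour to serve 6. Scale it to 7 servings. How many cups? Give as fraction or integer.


Original: 5 cups for 6 servings
Target servings = 7
Scaling factor = 7/6
New amount = 5 * 7/6
= 35/6
= 35/6 cups

35/6


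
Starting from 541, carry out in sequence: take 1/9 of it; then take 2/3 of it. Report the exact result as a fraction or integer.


Start with 541.
Step 1: Take 1/9: 541 * 1/9 = 541/9
Step 2: Take 2/3: 541/9 * 2/3 = 1082/27
Final result = 1082/27

1082/27


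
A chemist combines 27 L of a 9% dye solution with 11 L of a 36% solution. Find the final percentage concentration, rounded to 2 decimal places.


Solute in mixture 1 = 9% of 27 L = 27*9/100 = 243/100 L
Solute in mixture 2 = 36% of 11 L = 11*36/100 = 99/25 L
Total solute = 243/100 + 99/25 = 639/100 L
Total volume = 27 + 11 = 38 L
Final concentration = 639/100/38 * 100 = 16.82%

16.82


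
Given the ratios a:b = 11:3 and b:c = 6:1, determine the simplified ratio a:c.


Given a:b = 11:3 and b:c = 6:1
Make b consistent. Multiply first ratio by 6: a:b = 66:18
Multiply second ratio by 3: b:c = 18:3
Now b = 18 in both, so a:b:c = 66:18:3
Therefore a:c = 66:3
Simplify by GCD: a:c = 22:1

22:1


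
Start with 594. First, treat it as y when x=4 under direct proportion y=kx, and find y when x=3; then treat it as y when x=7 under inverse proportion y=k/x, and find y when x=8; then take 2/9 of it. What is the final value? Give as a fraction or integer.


Start with 594.
Step 1: Direct prop: k = (594)/4; new y = k*3 = 594*3/4 = 891/2
Step 2: Inverse prop: k = (891/2)*7; new y = k/8 = 891/2*7/8 = 6237/16
Step 3: Take 2/9: 6237/16 * 2/9 = 693/8
Final result = 693/8

693/8


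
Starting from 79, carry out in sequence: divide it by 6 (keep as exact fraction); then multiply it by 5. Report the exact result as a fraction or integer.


Start with 79.
Step 1: Divide by 6: 79 / 6 = 79/6
Step 2: Multiply by 5: 79/6 * 5 = 395/6
Final result = 395/6

395/6


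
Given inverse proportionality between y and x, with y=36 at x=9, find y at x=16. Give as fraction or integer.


Inverse proportion: y = k/x
Find k: k = 9 * 36 = 324
Compute y at x=16: y = 324/16
y = 81/4

81/4


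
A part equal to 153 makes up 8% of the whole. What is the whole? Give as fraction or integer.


Given: 153 is 8% of the whole
Set up: 153 = 8/100 * whole
whole = 153 * 100 / 8
whole = 15300 / 8
whole = 3825/2

3825/2


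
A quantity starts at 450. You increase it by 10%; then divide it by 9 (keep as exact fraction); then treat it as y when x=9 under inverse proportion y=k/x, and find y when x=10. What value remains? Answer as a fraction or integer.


Start with 450.
Step 1: Increase by 10%: 450 * 110/100 = 495
Step 2: Divide by 9: 495 / 9 = 55
Step 3: Inverse prop: k = (55)*9; new y = k/10 = 55*9/10 = 99/2
Final result = 99/2

99/2


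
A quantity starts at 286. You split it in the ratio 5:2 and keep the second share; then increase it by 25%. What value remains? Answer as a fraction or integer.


Start with 286.
Step 1: Split 5:2, second share = 286 * 2/7 = 572/7
Step 2: Increase by 25%: 572/7 * 125/100 = 715/7
Final result = 715/7

715/7


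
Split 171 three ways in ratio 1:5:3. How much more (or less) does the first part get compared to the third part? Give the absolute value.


Total parts = 1 + 5 + 3 = 9
Value per part = 171 / 9 = 19
Shares: 1*19=19, 5*19=95, 3*19=57
First share = 19, third share = 57
Difference = |19 - 57| = 38

38


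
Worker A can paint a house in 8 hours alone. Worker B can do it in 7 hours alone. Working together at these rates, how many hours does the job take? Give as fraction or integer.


Rate of A = 1/8 job per hour
Rate of B = 1/7 job per hour
Combined rate = 1/8 + 1/7
Find common denominator: (7 + 8)/(8*7) = 15/56
Combined rate = 15/56 job per hour
Time together = 1 / (15/56) = 56/15 hours

56/15


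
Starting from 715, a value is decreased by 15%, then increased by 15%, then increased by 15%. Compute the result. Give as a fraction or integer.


Start: 715
Step 1: decrease by 15% => multiply by 85/100
  715 * 85/100 = 2431/4
Step 2: increase by 15% => multiply by 115/100
  2431/4 * 115/100 = 55913/80
Step 3: increase by 15% => multiply by 115/100
  55913/80 * 115/100 = 1285999/1600
Final value = 1285999/1600

1285999/1600


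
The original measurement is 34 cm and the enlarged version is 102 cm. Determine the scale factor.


Original length = 34 cm
Scaled length = 102 cm
Scale factor = 102 / 34
= 3

3


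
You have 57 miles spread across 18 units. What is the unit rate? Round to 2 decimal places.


Total miles = 57
Number of units = 18
Unit rate = 57 / 18
= 3.17 miles per unit

3.17


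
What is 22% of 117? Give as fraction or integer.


Compute 22% of 117
Convert percentage: 22% = 22/100
Multiply: 117 * 22/100
= 2574/100
= 1287/50

1287/50


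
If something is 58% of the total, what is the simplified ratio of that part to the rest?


Part = 58%, Remainder = 42%
Ratio = 58:42
GCD(58, 42) = 2
Simplify: 29:21 = 29:21

29:21


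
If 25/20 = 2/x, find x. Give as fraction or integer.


Setting up: 25/20 = 2/x
Cross multiply: 25 * x = 20 * 2
25x = 40
x = 40/25
x = 8/5

8/5


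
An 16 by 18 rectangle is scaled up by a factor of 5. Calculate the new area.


Original dimensions: 16 x 18
Enlargement factor = 5
New width = 16 * 5 = 80
New height = 18 * 5 = 90
New area = 80 * 90 = 7200

7200


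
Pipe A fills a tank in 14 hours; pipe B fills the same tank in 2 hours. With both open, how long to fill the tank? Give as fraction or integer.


Rate of A = 1/14 job per hour
Rate of B = 1/2 job per hour
Combined rate = 1/14 + 1/2
Find common denominator: (2 + 14)/(14*2) = 16/28
Combined rate = 4/7 job per hour
Time together = 1 / (4/7) = 7/4 hours

7/4


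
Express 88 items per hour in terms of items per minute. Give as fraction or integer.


Converting from per hour to per minute
Rate = 88 items per hour
Divide by 60: 88/60
= 22/15 items per minute

22/15


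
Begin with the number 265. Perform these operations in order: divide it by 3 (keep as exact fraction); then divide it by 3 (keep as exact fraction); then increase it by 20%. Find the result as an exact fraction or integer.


Start with 265.
Step 1: Divide by 3: 265 / 3 = 265/3
Step 2: Divide by 3: 265/3 / 3 = 265/9
Step 3: Increase by 20%: 265/9 * 120/100 = 106/3
Final result = 106/3

106/3


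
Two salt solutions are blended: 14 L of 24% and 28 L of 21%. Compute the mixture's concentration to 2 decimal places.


Solute in mixture 1 = 24% of 14 L = 14*24/100 = 84/25 L
Solute in mixture 2 = 21% of 28 L = 28*21/100 = 147/25 L
Total solute = 84/25 + 147/25 = 231/25 L
Total volume = 14 + 28 = 42 L
Final concentration = 231/25/42 * 100 = 22.00%

22.00


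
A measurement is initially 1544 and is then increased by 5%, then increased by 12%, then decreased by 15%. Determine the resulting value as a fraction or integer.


Start: 1544
Step 1: increase by 5% => multiply by 105/100
  1544 * 105/100 = 8106/5
Step 2: increase by 12% => multiply by 112/100
  8106/5 * 112/100 = 226968/125
Step 3: decrease by 15% => multiply by 85/100
  226968/125 * 85/100 = 964614/625
Final value = 964614/625

964614/625


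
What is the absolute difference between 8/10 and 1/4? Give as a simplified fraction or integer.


Simplify: 8/10 = 4/5 and 1/4 = 1/4
Find common denominator: LCD = 20
Convert: 16/20 and 5/20
Difference = |16 - 5|/20 = 11/20
Simplified = 11/20

11/20


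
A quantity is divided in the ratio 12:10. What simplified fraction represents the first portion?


Total parts = 12 + 10 = 22
First part fraction = 12/22
Simplify: 12/22 = 6/11

6/11


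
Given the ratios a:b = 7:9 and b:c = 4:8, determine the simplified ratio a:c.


Given a:b = 7:9 and b:c = 4:8
Make b consistent. Multiply first ratio by 4: a:b = 28:36
Multiply second ratio by 9: b:c = 36:72
Now b = 36 in both, so a:b:c = 28:36:72
Therefore a:c = 28:72
Simplify by GCD: a:c = 7:18

7:18


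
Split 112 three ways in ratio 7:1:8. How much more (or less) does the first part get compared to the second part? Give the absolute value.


Total parts = 7 + 1 + 8 = 16
Value per part = 112 / 16 = 7
Shares: 7*7=49, 1*7=7, 8*7=56
First share = 49, second share = 7
Difference = |49 - 7| = 42

42


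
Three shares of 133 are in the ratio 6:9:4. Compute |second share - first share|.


Total parts = 6 + 9 + 4 = 19
Value per part = 133 / 19 = 7
Shares: 6*7=42, 9*7=63, 4*7=28
Second share = 63, first share = 42
Difference = |63 - 42| = 21

21


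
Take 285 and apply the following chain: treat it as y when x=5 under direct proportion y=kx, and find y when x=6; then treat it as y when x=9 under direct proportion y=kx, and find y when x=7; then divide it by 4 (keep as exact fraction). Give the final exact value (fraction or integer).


Start with 285.
Step 1: Direct prop: k = (285)/5; new y = k*6 = 285*6/5 = 342
Step 2: Direct prop: k = (342)/9; new y = k*7 = 342*7/9 = 266
Step 3: Divide by 4: 266 / 4 = 133/2
Final result = 133/2

133/2


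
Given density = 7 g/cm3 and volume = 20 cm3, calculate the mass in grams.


Using mass = density * volume
Density = 7 g/cm3
Volume = 20 cm3
Mass = 7 * 20
= 140 g

140


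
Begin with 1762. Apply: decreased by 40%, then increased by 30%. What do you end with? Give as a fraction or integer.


Start: 1762
Step 1: decrease by 40% => multiply by 60/100
  1762 * 60/100 = 5286/5
Step 2: increase by 30% => multiply by 130/100
  5286/5 * 130/100 = 34359/25
Final value = 34359/25

34359/25


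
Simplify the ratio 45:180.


Find GCD(45, 180)
GCD = 45
Divide both by 45: 45/45 = 1, 180/45 = 4
Simplified ratio = 1:4

1:4


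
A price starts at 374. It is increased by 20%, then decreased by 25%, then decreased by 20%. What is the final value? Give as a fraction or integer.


Start: 374
Step 1: increase by 20% => multiply by 120/100
  374 * 120/100 = 2244/5
Step 2: decrease by 25% => multiply by 75/100
  2244/5 * 75/100 = 1683/5
Step 3: decrease by 20% => multiply by 80/100
  1683/5 * 80/100 = 6732/25
Final value = 6732/25

6732/25


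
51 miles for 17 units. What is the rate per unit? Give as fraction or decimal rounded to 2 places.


Total miles = 51
Number of units = 17
Unit rate = 51 / 17
= 3 miles per unit

3


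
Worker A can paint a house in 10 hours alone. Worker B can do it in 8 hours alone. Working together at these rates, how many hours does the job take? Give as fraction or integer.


Rate of A = 1/10 job per hour
Rate of B = 1/8 job per hour
Combined rate = 1/10 + 1/8
Find common denominator: (8 + 10)/(10*8) = 18/80
Combined rate = 9/40 job per hour
Time together = 1 / (9/40) = 40/9 hours

40/9


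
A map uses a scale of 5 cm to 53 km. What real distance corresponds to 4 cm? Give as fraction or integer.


Map scale: 5 cm = 53 km
Measured distance on map = 4 cm
Set up proportion: 4 * 53 / 5
= 212 / 5
= 212/5 km

212/5


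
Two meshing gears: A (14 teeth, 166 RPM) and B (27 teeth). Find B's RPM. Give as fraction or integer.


Gear ratio: teeth_A * RPM_A = teeth_B * RPM_B
14 * 166 = 27 * RPM_B
2324 = 27 * RPM_B
RPM_B = 2324 / 27
RPM_B = 2324/27

2324/27


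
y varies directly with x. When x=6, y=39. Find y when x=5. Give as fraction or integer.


Direct proportion: y = kx
Find k: k = 39/6 = 13/2
Compute y at x=5: y = 13/2 * 5
y = 65/2

65/2


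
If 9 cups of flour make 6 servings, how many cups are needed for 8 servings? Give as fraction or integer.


Original: 9 cups for 6 servings
Target servings = 8
Scaling factor = 8/6
New amount = 9 * 8/6
= 72/6
= 12 cups

12


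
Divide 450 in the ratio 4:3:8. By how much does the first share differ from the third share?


Total parts = 4 + 3 + 8 = 15
Value per part = 450 / 15 = 30
Shares: 4*30=120, 3*30=90, 8*30=240
First share = 120, third share = 240
Difference = |120 - 240| = 120

120


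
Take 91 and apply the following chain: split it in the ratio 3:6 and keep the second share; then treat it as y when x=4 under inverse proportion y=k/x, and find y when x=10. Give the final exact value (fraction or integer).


Start with 91.
Step 1: Split 3:6, second share = 91 * 6/9 = 182/3
Step 2: Inverse prop: k = (182/3)*4; new y = k/10 = 182/3*4/10 = 364/15
Final result = 364/15

364/15


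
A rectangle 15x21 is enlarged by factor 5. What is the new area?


Original dimensions: 15 x 21
Enlargement factor = 5
New width = 15 * 5 = 75
New height = 21 * 5 = 105
New area = 75 * 105 = 7875

7875


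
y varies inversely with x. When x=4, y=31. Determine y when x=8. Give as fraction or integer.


Inverse proportion: y = k/x
Find k: k = 4 * 31 = 124
Compute y at x=8: y = 124/8
y = 31/2

31/2


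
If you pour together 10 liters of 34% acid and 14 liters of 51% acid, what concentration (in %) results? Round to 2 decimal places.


Solute in mixture 1 = 34% of 10 L = 10*34/100 = 17/5 L
Solute in mixture 2 = 51% of 14 L = 14*51/100 = 357/50 L
Total solute = 17/5 + 357/50 = 527/50 L
Total volume = 10 + 14 = 24 L
Final concentration = 527/50/24 * 100 = 43.92%

43.92


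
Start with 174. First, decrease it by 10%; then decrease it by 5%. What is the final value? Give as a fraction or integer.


Start with 174.
Step 1: Decrease by 10%: 174 * 90/100 = 783/5
Step 2: Decrease by 5%: 783/5 * 95/100 = 14877/100
Final result = 14877/100

14877/100


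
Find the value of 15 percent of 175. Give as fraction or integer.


Compute 15% of 175
Convert percentage: 15% = 15/100
Multiply: 175 * 15/100
= 2625/100
= 105/4

105/4


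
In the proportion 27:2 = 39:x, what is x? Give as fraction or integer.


Setting up: 27/2 = 39/x
Cross multiply: 27 * x = 2 * 39
27x = 78
x = 78/27
x = 26/9

26/9


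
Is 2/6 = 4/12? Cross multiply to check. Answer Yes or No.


Cross multiply to check 2/6 = 4/12
Left cross product: 2 * 12 = 24
Right cross product: 6 * 4 = 24
24 = 24
Equal, so proportions match => Yes

Yes


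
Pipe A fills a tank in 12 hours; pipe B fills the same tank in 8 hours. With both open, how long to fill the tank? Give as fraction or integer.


Rate of A = 1/12 job per hour
Rate of B = 1/8 job per hour
Combined rate = 1/12 + 1/8
Find common denominator: (8 + 12)/(12*8) = 20/96
Combined rate = 5/24 job per hour
Time together = 1 / (5/24) = 24/5 hours

24/5


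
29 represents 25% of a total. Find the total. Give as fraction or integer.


Given: 29 is 25% of the whole
Set up: 29 = 25/100 * whole
whole = 29 * 100 / 25
whole = 2900 / 25
whole = 116

116


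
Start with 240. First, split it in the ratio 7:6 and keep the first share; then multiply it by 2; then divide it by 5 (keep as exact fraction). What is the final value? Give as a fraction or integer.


Start with 240.
Step 1: Split 7:6, first share = 240 * 7/13 = 1680/13
Step 2: Multiply by 2: 1680/13 * 2 = 3360/13
Step 3: Divide by 5: 3360/13 / 5 = 672/13
Final result = 672/13

672/13


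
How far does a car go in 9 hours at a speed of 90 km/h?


Using distance = speed * time
Speed = 90 km/h
Time = 9 hours
Distance = 90 * 9
= 810 km

810


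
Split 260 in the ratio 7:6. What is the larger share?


Total parts = 7 + 6 = 13
Value per part = 260 / 13 = 20
First share = 7 * 20 = 140
Second share = 6 * 20 = 120
Larger share = 140

140


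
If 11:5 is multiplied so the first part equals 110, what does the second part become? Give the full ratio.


Original ratio: 11:5
First term target: 110
Scale factor = 110 / 11 = 10
Multiply second term: 5 * 10 = 50
Equivalent ratio = 110:50

110:50


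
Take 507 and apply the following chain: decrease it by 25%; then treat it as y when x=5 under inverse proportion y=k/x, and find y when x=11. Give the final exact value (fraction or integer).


Start with 507.
Step 1: Decrease by 25%: 507 * 75/100 = 1521/4
Step 2: Inverse prop: k = (1521/4)*5; new y = k/11 = 1521/4*5/11 = 7605/44
Final result = 7605/44

7605/44


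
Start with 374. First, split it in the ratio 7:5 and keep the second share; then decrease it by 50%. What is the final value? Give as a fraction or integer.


Start with 374.
Step 1: Split 7:5, second share = 374 * 5/12 = 935/6
Step 2: Decrease by 50%: 935/6 * 50/100 = 935/12
Final result = 935/12

935/12


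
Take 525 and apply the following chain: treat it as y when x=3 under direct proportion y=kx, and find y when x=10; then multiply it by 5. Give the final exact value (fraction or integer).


Start with 525.
Step 1: Direct prop: k = (525)/3; new y = k*10 = 525*10/3 = 1750
Step 2: Multiply by 5: 1750 * 5 = 8750
Final result = 8750

8750


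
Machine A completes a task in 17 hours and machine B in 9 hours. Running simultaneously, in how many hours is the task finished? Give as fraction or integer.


Rate of A = 1/17 job per hour
Rate of B = 1/9 job per hour
Combined rate = 1/17 + 1/9
Find common denominator: (9 + 17)/(17*9) = 26/153
Combined rate = 26/153 job per hour
Time together = 1 / (26/153) = 153/26 hours

153/26


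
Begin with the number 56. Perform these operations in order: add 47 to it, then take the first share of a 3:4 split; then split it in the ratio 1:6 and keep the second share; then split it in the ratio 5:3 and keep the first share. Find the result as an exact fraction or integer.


Start with 56.
Step 1: Add 47: 56+47=103; split 3:4 first = 103*3/7 = 309/7
Step 2: Split 1:6, second share = 309/7 * 6/7 = 1854/49
Step 3: Split 5:3, first share = 1854/49 * 5/8 = 4635/196
Final result = 4635/196

4635/196


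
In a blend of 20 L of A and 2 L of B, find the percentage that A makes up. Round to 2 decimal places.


Volume of A = 20 L
Volume of B = 2 L
Total volume = 20 + 2 = 22 L
Percentage of A = (20/22) * 100
= 90.91%

90.91


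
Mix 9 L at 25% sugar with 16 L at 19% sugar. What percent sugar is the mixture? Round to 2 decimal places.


Solute in mixture 1 = 25% of 9 L = 9*25/100 = 9/4 L
Solute in mixture 2 = 19% of 16 L = 16*19/100 = 76/25 L
Total solute = 9/4 + 76/25 = 529/100 L
Total volume = 9 + 16 = 25 L
Final concentration = 529/100/25 * 100 = 21.16%

21.16


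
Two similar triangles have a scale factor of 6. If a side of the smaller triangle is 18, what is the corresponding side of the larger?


Similar triangles have proportional sides
Scale factor = 6
Smaller side = 18
Corresponding larger side = 18 * 6
= 108

108


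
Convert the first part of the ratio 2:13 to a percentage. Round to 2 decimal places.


Total parts = 2 + 13 = 15
First part fraction = 2/15
Percentage = (2/15) * 100
= 0.133333 * 100
= 13.33%

13.33


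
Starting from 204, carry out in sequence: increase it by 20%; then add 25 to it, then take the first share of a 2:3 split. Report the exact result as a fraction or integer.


Start with 204.
Step 1: Increase by 20%: 204 * 120/100 = 1224/5
Step 2: Add 25: 1224/5+25=1349/5; split 2:3 first = 1349/5*2/5 = 2698/25
Final result = 2698/25

2698/25


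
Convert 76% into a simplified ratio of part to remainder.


Part = 76%, Remainder = 24%
Ratio = 76:24
GCD(76, 24) = 4
Simplify: 19:6 = 19:6

19:6


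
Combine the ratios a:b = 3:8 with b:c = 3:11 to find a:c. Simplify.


Given a:b = 3:8 and b:c = 3:11
Make b consistent. Multiply first ratio by 3: a:b = 9:24
Multiply second ratio by 8: b:c = 24:88
Now b = 24 in both, so a:b:c = 9:24:88
Therefore a:c = 9:88
Simplify by GCD: a:c = 9:88

9:88


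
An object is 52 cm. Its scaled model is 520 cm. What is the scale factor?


Original length = 52 cm
Scaled length = 520 cm
Scale factor = 520 / 52
= 10

10


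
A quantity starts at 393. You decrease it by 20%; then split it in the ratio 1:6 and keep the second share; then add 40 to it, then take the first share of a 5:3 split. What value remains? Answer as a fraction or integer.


Start with 393.
Step 1: Decrease by 20%: 393 * 80/100 = 1572/5
Step 2: Split 1:6, second share = 1572/5 * 6/7 = 9432/35
Step 3: Add 40: 9432/35+40=10832/35; split 5:3 first = 10832/35*5/8 = 1354/7
Final result = 1354/7

1354/7


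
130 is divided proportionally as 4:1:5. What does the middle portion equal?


Ratio = 4:1:5
Total parts = 4 + 1 + 5 = 10
Value per part = 130 / 10 = 13
First share = 4 * 13 = 52
Middle share = 1 * 13 = 13
Third share = 5 * 13 = 65

13


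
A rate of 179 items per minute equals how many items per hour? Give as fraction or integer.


Converting from per minute to per hour
Rate = 179 items per minute
Multiply by 60: 179 * 60
= 10740 items per hour

10740


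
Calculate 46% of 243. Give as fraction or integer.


Compute 46% of 243
Convert percentage: 46% = 46/100
Multiply: 243 * 46/100
= 11178/100
= 5589/50

5589/50


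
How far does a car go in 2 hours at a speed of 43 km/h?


Using distance = speed * time
Speed = 43 km/h
Time = 2 hours
Distance = 43 * 2
= 86 km

86


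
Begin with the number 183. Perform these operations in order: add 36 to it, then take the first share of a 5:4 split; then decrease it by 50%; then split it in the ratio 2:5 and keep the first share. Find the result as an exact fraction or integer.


Start with 183.
Step 1: Add 36: 183+36=219; split 5:4 first = 219*5/9 = 365/3
Step 2: Decrease by 50%: 365/3 * 50/100 = 365/6
Step 3: Split 2:5, first share = 365/6 * 2/7 = 365/21
Final result = 365/21

365/21


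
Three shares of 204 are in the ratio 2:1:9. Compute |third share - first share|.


Total parts = 2 + 1 + 9 = 12
Value per part = 204 / 12 = 17
Shares: 2*17=34, 1*17=17, 9*17=153
Third share = 153, first share = 34
Difference = |153 - 34| = 119

119


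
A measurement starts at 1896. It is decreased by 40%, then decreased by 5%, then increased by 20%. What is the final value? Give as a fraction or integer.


Start: 1896
Step 1: decrease by 40% => multiply by 60/100
  1896 * 60/100 = 5688/5
Step 2: decrease by 5% => multiply by 95/100
  5688/5 * 95/100 = 27018/25
Step 3: increase by 20% => multiply by 120/100
  27018/25 * 120/100 = 162108/125
Final value = 162108/125

162108/125


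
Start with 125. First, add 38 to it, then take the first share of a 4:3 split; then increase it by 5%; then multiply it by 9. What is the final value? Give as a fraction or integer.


Start with 125.
Step 1: Add 38: 125+38=163; split 4:3 first = 163*4/7 = 652/7
Step 2: Increase by 5%: 652/7 * 105/100 = 489/5
Step 3: Multiply by 9: 489/5 * 9 = 4401/5
Final result = 4401/5

4401/5


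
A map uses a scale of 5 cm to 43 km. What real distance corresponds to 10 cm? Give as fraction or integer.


Map scale: 5 cm = 43 km
Measured distance on map = 10 cm
Set up proportion: 10 * 43 / 5
= 430 / 5
= 86 km

86


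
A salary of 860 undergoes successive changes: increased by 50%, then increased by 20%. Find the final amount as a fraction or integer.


Start: 860
Step 1: increase by 50% => multiply by 150/100
  860 * 150/100 = 1290
Step 2: increase by 20% => multiply by 120/100
  1290 * 120/100 = 1548
Final value = 1548

1548


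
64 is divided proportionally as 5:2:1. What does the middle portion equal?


Ratio = 5:2:1
Total parts = 5 + 2 + 1 = 8
Value per part = 64 / 8 = 8
First share = 5 * 8 = 40
Middle share = 2 * 8 = 16
Third share = 1 * 8 = 8

16


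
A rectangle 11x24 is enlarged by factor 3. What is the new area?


Original dimensions: 11 x 24
Enlargement factor = 3
New width = 11 * 3 = 33
New height = 24 * 3 = 72
New area = 33 * 72 = 2376

2376


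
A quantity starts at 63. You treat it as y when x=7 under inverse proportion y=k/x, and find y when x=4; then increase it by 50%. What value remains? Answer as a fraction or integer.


Start with 63.
Step 1: Inverse prop: k = (63)*7; new y = k/4 = 63*7/4 = 441/4
Step 2: Increase by 50%: 441/4 * 150/100 = 1323/8
Final result = 1323/8

1323/8


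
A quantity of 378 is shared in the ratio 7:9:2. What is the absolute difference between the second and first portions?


Total parts = 7 + 9 + 2 = 18
Value per part = 378 / 18 = 21
Shares: 7*21=147, 9*21=189, 2*21=42
Second share = 189, first share = 147
Difference = |189 - 147| = 42

42


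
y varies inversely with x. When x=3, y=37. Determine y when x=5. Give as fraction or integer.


Inverse proportion: y = k/x
Find k: k = 3 * 37 = 111
Compute y at x=5: y = 111/5
y = 111/5

111/5


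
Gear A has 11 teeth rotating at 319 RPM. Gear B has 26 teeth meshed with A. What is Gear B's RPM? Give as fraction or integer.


Gear ratio: teeth_A * RPM_A = teeth_B * RPM_B
11 * 319 = 26 * RPM_B
3509 = 26 * RPM_B
RPM_B = 3509 / 26
RPM_B = 3509/26

3509/26


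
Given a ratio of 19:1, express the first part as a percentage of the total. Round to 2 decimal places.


Total parts = 19 + 1 = 20
First part fraction = 19/20
Percentage = (19/20) * 100
= 0.95 * 100
= 95.00%

95.00


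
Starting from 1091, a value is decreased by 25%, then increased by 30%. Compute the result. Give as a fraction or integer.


Start: 1091
Step 1: decrease by 25% => multiply by 75/100
  1091 * 75/100 = 3273/4
Step 2: increase by 30% => multiply by 130/100
  3273/4 * 130/100 = 42549/40
Final value = 42549/40

42549/40


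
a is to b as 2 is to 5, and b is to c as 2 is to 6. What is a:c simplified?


Given a:b = 2:5 and b:c = 2:6
Make b consistent. Multiply first ratio by 2: a:b = 4:10
Multiply second ratio by 5: b:c = 10:30
Now b = 10 in both, so a:b:c = 4:10:30
Therefore a:c = 4:30
Simplify by GCD: a:c = 2:15

2:15


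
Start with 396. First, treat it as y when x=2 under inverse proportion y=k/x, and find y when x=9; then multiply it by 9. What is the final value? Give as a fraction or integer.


Start with 396.
Step 1: Inverse prop: k = (396)*2; new y = k/9 = 396*2/9 = 88
Step 2: Multiply by 9: 88 * 9 = 792
Final result = 792

792


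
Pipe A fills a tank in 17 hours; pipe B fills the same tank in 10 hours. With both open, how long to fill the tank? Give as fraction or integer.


Rate of A = 1/17 job per hour
Rate of B = 1/10 job per hour
Combined rate = 1/17 + 1/10
Find common denominator: (10 + 17)/(17*10) = 27/170
Combined rate = 27/170 job per hour
Time together = 1 / (27/170) = 170/27 hours

170/27


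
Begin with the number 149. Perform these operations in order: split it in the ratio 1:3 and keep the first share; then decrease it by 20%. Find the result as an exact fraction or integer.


Start with 149.
Step 1: Split 1:3, first share = 149 * 1/4 = 149/4
Step 2: Decrease by 20%: 149/4 * 80/100 = 149/5
Final result = 149/5

149/5


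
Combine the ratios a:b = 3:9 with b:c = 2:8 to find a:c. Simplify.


Given a:b = 3:9 and b:c = 2:8
Make b consistent. Multiply first ratio by 2: a:b = 6:18
Multiply second ratio by 9: b:c = 18:72
Now b = 18 in both, so a:b:c = 6:18:72
Therefore a:c = 6:72
Simplify by GCD: a:c = 1:12

1:12


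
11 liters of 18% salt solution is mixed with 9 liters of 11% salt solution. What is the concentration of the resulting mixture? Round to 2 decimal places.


Solute in mixture 1 = 18% of 11 L = 11*18/100 = 99/50 L
Solute in mixture 2 = 11% of 9 L = 9*11/100 = 99/100 L
Total solute = 99/50 + 99/100 = 297/100 L
Total volume = 11 + 9 = 20 L
Final concentration = 297/100/20 * 100 = 14.85%

14.85


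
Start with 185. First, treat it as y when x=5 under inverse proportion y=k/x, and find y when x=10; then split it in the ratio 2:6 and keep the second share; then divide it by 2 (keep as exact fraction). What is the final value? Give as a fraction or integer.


Start with 185.
Step 1: Inverse prop: k = (185)*5; new y = k/10 = 185*5/10 = 185/2
Step 2: Split 2:6, second share = 185/2 * 6/8 = 555/8
Step 3: Divide by 2: 555/8 / 2 = 555/16
Final result = 555/16

555/16


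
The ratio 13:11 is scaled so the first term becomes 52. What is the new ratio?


Original ratio: 13:11
First term target: 52
Scale factor = 52 / 13 = 4
Multiply second term: 11 * 4 = 44
Equivalent ratio = 52:44

52:44
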